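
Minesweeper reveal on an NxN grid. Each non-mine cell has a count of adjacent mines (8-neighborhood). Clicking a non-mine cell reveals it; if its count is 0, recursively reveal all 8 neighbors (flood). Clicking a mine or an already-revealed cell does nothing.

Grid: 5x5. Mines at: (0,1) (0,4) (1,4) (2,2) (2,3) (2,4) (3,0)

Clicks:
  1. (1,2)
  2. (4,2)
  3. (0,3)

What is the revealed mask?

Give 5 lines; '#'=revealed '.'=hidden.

Answer: ...#.
..#..
.....
.####
.####

Derivation:
Click 1 (1,2) count=3: revealed 1 new [(1,2)] -> total=1
Click 2 (4,2) count=0: revealed 8 new [(3,1) (3,2) (3,3) (3,4) (4,1) (4,2) (4,3) (4,4)] -> total=9
Click 3 (0,3) count=2: revealed 1 new [(0,3)] -> total=10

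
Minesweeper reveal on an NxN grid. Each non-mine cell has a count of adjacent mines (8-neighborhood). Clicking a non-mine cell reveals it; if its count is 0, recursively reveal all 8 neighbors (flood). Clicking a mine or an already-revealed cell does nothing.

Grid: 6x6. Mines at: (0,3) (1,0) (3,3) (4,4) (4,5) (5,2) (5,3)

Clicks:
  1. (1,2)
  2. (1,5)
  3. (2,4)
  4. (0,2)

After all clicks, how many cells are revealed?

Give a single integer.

Click 1 (1,2) count=1: revealed 1 new [(1,2)] -> total=1
Click 2 (1,5) count=0: revealed 8 new [(0,4) (0,5) (1,4) (1,5) (2,4) (2,5) (3,4) (3,5)] -> total=9
Click 3 (2,4) count=1: revealed 0 new [(none)] -> total=9
Click 4 (0,2) count=1: revealed 1 new [(0,2)] -> total=10

Answer: 10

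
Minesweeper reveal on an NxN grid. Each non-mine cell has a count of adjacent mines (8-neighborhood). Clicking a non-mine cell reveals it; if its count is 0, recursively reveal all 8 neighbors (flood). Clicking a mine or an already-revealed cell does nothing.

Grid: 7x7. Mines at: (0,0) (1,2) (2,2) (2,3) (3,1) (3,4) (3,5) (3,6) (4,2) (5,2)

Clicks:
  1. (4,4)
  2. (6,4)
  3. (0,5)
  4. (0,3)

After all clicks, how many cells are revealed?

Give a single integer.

Click 1 (4,4) count=2: revealed 1 new [(4,4)] -> total=1
Click 2 (6,4) count=0: revealed 11 new [(4,3) (4,5) (4,6) (5,3) (5,4) (5,5) (5,6) (6,3) (6,4) (6,5) (6,6)] -> total=12
Click 3 (0,5) count=0: revealed 11 new [(0,3) (0,4) (0,5) (0,6) (1,3) (1,4) (1,5) (1,6) (2,4) (2,5) (2,6)] -> total=23
Click 4 (0,3) count=1: revealed 0 new [(none)] -> total=23

Answer: 23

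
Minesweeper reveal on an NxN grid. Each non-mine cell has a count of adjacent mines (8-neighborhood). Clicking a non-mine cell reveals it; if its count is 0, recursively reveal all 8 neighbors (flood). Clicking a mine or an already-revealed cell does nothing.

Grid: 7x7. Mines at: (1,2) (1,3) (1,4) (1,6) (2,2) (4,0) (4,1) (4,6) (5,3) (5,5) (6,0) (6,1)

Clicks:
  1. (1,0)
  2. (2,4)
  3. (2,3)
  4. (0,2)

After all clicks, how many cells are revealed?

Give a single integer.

Answer: 11

Derivation:
Click 1 (1,0) count=0: revealed 8 new [(0,0) (0,1) (1,0) (1,1) (2,0) (2,1) (3,0) (3,1)] -> total=8
Click 2 (2,4) count=2: revealed 1 new [(2,4)] -> total=9
Click 3 (2,3) count=4: revealed 1 new [(2,3)] -> total=10
Click 4 (0,2) count=2: revealed 1 new [(0,2)] -> total=11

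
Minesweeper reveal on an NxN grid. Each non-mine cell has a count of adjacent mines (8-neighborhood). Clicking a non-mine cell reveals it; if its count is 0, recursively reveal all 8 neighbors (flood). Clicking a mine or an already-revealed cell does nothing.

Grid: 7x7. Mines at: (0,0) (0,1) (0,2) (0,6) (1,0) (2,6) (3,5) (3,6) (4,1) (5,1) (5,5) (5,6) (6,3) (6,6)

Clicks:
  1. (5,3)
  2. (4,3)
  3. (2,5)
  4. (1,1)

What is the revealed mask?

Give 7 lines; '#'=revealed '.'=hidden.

Answer: ...###.
.#####.
.#####.
.####..
..###..
..###..
.......

Derivation:
Click 1 (5,3) count=1: revealed 1 new [(5,3)] -> total=1
Click 2 (4,3) count=0: revealed 22 new [(0,3) (0,4) (0,5) (1,1) (1,2) (1,3) (1,4) (1,5) (2,1) (2,2) (2,3) (2,4) (2,5) (3,1) (3,2) (3,3) (3,4) (4,2) (4,3) (4,4) (5,2) (5,4)] -> total=23
Click 3 (2,5) count=3: revealed 0 new [(none)] -> total=23
Click 4 (1,1) count=4: revealed 0 new [(none)] -> total=23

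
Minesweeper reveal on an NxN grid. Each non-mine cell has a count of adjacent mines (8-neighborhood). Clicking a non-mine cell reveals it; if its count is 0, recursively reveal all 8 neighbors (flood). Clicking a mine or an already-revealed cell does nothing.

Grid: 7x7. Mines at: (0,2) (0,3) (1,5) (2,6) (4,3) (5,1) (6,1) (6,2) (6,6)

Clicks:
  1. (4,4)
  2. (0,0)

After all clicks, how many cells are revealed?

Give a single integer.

Click 1 (4,4) count=1: revealed 1 new [(4,4)] -> total=1
Click 2 (0,0) count=0: revealed 20 new [(0,0) (0,1) (1,0) (1,1) (1,2) (1,3) (1,4) (2,0) (2,1) (2,2) (2,3) (2,4) (3,0) (3,1) (3,2) (3,3) (3,4) (4,0) (4,1) (4,2)] -> total=21

Answer: 21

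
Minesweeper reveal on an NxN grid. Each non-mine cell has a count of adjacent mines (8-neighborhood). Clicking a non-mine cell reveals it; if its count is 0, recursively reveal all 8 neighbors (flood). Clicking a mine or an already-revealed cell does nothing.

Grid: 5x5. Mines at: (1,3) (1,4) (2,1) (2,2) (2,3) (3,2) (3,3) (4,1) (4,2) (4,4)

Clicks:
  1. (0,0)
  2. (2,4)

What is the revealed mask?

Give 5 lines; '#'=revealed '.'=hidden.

Click 1 (0,0) count=0: revealed 6 new [(0,0) (0,1) (0,2) (1,0) (1,1) (1,2)] -> total=6
Click 2 (2,4) count=4: revealed 1 new [(2,4)] -> total=7

Answer: ###..
###..
....#
.....
.....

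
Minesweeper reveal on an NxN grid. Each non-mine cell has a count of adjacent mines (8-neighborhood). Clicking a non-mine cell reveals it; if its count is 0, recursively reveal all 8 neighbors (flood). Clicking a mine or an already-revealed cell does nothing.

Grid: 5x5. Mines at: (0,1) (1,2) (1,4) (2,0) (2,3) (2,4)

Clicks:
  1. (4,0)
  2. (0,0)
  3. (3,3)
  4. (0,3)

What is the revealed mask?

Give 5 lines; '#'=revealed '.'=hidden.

Answer: #..#.
.....
.....
#####
#####

Derivation:
Click 1 (4,0) count=0: revealed 10 new [(3,0) (3,1) (3,2) (3,3) (3,4) (4,0) (4,1) (4,2) (4,3) (4,4)] -> total=10
Click 2 (0,0) count=1: revealed 1 new [(0,0)] -> total=11
Click 3 (3,3) count=2: revealed 0 new [(none)] -> total=11
Click 4 (0,3) count=2: revealed 1 new [(0,3)] -> total=12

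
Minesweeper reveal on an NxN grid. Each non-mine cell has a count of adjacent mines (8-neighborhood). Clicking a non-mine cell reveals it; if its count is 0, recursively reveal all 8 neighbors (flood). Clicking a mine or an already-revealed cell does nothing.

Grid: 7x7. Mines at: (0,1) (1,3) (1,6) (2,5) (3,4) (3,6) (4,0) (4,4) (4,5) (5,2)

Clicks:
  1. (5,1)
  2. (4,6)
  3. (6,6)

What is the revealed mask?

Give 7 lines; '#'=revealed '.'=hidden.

Answer: .......
.......
.......
.......
......#
.#.####
...####

Derivation:
Click 1 (5,1) count=2: revealed 1 new [(5,1)] -> total=1
Click 2 (4,6) count=2: revealed 1 new [(4,6)] -> total=2
Click 3 (6,6) count=0: revealed 8 new [(5,3) (5,4) (5,5) (5,6) (6,3) (6,4) (6,5) (6,6)] -> total=10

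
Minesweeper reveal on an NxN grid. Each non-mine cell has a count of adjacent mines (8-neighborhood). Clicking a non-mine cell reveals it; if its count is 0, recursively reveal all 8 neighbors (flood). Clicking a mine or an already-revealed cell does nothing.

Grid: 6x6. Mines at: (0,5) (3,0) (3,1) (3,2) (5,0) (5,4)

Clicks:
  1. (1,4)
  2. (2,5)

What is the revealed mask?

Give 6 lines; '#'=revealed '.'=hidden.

Answer: #####.
######
######
...###
...###
......

Derivation:
Click 1 (1,4) count=1: revealed 1 new [(1,4)] -> total=1
Click 2 (2,5) count=0: revealed 22 new [(0,0) (0,1) (0,2) (0,3) (0,4) (1,0) (1,1) (1,2) (1,3) (1,5) (2,0) (2,1) (2,2) (2,3) (2,4) (2,5) (3,3) (3,4) (3,5) (4,3) (4,4) (4,5)] -> total=23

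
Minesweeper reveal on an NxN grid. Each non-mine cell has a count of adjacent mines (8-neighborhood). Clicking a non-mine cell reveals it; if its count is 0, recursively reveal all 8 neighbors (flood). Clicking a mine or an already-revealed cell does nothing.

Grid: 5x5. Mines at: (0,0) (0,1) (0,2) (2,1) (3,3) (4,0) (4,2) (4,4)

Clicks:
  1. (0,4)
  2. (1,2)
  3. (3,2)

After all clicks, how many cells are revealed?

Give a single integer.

Click 1 (0,4) count=0: revealed 6 new [(0,3) (0,4) (1,3) (1,4) (2,3) (2,4)] -> total=6
Click 2 (1,2) count=3: revealed 1 new [(1,2)] -> total=7
Click 3 (3,2) count=3: revealed 1 new [(3,2)] -> total=8

Answer: 8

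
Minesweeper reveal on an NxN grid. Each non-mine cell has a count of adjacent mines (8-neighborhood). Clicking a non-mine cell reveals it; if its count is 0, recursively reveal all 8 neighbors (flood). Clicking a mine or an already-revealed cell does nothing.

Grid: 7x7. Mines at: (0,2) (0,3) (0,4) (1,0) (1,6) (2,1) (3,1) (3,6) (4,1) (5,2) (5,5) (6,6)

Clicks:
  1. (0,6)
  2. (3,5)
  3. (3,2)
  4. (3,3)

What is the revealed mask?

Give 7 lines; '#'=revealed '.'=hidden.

Click 1 (0,6) count=1: revealed 1 new [(0,6)] -> total=1
Click 2 (3,5) count=1: revealed 1 new [(3,5)] -> total=2
Click 3 (3,2) count=3: revealed 1 new [(3,2)] -> total=3
Click 4 (3,3) count=0: revealed 14 new [(1,2) (1,3) (1,4) (1,5) (2,2) (2,3) (2,4) (2,5) (3,3) (3,4) (4,2) (4,3) (4,4) (4,5)] -> total=17

Answer: ......#
..####.
..####.
..####.
..####.
.......
.......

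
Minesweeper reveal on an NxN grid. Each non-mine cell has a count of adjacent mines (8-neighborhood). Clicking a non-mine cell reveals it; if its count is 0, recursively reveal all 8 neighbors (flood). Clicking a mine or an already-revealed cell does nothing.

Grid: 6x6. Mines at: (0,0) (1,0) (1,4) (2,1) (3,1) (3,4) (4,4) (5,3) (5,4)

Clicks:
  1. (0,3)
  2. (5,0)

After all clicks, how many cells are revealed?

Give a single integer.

Click 1 (0,3) count=1: revealed 1 new [(0,3)] -> total=1
Click 2 (5,0) count=0: revealed 6 new [(4,0) (4,1) (4,2) (5,0) (5,1) (5,2)] -> total=7

Answer: 7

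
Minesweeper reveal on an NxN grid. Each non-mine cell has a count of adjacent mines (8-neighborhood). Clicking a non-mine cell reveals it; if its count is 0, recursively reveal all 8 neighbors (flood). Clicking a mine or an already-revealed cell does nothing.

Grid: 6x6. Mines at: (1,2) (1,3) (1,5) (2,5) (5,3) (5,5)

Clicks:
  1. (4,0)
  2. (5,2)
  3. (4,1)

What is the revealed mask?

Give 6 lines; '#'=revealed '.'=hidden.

Answer: ##....
##....
#####.
#####.
#####.
###...

Derivation:
Click 1 (4,0) count=0: revealed 22 new [(0,0) (0,1) (1,0) (1,1) (2,0) (2,1) (2,2) (2,3) (2,4) (3,0) (3,1) (3,2) (3,3) (3,4) (4,0) (4,1) (4,2) (4,3) (4,4) (5,0) (5,1) (5,2)] -> total=22
Click 2 (5,2) count=1: revealed 0 new [(none)] -> total=22
Click 3 (4,1) count=0: revealed 0 new [(none)] -> total=22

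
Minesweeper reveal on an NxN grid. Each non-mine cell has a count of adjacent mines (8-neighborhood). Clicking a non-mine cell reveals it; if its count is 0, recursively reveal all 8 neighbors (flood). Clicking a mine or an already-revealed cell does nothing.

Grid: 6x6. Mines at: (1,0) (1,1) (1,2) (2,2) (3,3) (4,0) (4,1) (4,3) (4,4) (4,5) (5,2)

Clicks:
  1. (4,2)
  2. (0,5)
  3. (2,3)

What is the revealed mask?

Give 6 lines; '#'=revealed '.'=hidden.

Answer: ...###
...###
...###
....##
..#...
......

Derivation:
Click 1 (4,2) count=4: revealed 1 new [(4,2)] -> total=1
Click 2 (0,5) count=0: revealed 11 new [(0,3) (0,4) (0,5) (1,3) (1,4) (1,5) (2,3) (2,4) (2,5) (3,4) (3,5)] -> total=12
Click 3 (2,3) count=3: revealed 0 new [(none)] -> total=12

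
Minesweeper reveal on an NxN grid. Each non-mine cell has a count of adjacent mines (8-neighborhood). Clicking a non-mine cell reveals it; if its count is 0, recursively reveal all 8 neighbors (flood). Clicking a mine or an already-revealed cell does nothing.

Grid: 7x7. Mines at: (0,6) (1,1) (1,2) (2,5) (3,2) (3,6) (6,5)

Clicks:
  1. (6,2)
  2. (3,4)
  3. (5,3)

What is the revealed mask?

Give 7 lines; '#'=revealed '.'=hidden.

Click 1 (6,2) count=0: revealed 24 new [(2,0) (2,1) (3,0) (3,1) (3,3) (3,4) (3,5) (4,0) (4,1) (4,2) (4,3) (4,4) (4,5) (5,0) (5,1) (5,2) (5,3) (5,4) (5,5) (6,0) (6,1) (6,2) (6,3) (6,4)] -> total=24
Click 2 (3,4) count=1: revealed 0 new [(none)] -> total=24
Click 3 (5,3) count=0: revealed 0 new [(none)] -> total=24

Answer: .......
.......
##.....
##.###.
######.
######.
#####..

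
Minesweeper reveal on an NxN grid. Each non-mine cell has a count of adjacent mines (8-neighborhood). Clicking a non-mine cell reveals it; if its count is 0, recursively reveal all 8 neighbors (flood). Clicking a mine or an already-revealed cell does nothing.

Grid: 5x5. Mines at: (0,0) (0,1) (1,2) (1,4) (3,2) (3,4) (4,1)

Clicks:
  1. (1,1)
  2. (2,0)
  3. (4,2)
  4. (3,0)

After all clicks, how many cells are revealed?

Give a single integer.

Answer: 7

Derivation:
Click 1 (1,1) count=3: revealed 1 new [(1,1)] -> total=1
Click 2 (2,0) count=0: revealed 5 new [(1,0) (2,0) (2,1) (3,0) (3,1)] -> total=6
Click 3 (4,2) count=2: revealed 1 new [(4,2)] -> total=7
Click 4 (3,0) count=1: revealed 0 new [(none)] -> total=7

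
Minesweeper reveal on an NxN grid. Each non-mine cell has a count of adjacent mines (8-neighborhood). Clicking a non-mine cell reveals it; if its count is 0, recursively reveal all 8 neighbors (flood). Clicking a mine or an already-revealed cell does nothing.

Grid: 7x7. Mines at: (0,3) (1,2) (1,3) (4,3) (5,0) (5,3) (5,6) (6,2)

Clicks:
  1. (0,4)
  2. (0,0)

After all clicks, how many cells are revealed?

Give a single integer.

Answer: 14

Derivation:
Click 1 (0,4) count=2: revealed 1 new [(0,4)] -> total=1
Click 2 (0,0) count=0: revealed 13 new [(0,0) (0,1) (1,0) (1,1) (2,0) (2,1) (2,2) (3,0) (3,1) (3,2) (4,0) (4,1) (4,2)] -> total=14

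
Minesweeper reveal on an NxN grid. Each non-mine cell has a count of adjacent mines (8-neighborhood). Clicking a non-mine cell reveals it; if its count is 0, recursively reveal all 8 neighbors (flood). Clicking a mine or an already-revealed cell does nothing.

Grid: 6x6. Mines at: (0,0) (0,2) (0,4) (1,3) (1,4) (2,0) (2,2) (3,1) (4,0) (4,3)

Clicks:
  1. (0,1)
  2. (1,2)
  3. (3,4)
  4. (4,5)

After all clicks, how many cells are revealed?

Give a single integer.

Answer: 10

Derivation:
Click 1 (0,1) count=2: revealed 1 new [(0,1)] -> total=1
Click 2 (1,2) count=3: revealed 1 new [(1,2)] -> total=2
Click 3 (3,4) count=1: revealed 1 new [(3,4)] -> total=3
Click 4 (4,5) count=0: revealed 7 new [(2,4) (2,5) (3,5) (4,4) (4,5) (5,4) (5,5)] -> total=10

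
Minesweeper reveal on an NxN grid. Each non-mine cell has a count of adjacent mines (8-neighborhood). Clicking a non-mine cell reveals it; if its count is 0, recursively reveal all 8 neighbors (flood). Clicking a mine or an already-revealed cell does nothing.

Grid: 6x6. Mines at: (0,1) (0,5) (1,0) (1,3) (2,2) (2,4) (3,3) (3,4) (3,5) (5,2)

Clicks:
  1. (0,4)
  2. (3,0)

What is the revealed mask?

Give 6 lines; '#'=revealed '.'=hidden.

Click 1 (0,4) count=2: revealed 1 new [(0,4)] -> total=1
Click 2 (3,0) count=0: revealed 8 new [(2,0) (2,1) (3,0) (3,1) (4,0) (4,1) (5,0) (5,1)] -> total=9

Answer: ....#.
......
##....
##....
##....
##....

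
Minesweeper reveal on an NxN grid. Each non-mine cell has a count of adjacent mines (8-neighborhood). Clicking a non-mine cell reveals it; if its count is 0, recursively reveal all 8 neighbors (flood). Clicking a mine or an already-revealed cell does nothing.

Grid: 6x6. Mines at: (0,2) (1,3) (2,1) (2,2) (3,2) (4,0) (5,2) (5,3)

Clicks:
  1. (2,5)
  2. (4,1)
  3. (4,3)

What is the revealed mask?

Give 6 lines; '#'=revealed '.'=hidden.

Answer: ....##
....##
...###
...###
.#.###
....##

Derivation:
Click 1 (2,5) count=0: revealed 15 new [(0,4) (0,5) (1,4) (1,5) (2,3) (2,4) (2,5) (3,3) (3,4) (3,5) (4,3) (4,4) (4,5) (5,4) (5,5)] -> total=15
Click 2 (4,1) count=3: revealed 1 new [(4,1)] -> total=16
Click 3 (4,3) count=3: revealed 0 new [(none)] -> total=16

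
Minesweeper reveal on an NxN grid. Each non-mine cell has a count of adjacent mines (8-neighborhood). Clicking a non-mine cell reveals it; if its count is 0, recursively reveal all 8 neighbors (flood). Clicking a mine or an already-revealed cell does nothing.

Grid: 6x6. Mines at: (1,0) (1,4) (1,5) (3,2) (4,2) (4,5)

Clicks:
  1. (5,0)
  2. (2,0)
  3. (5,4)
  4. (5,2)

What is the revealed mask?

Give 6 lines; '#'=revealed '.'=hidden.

Answer: ......
......
##....
##....
##....
###.#.

Derivation:
Click 1 (5,0) count=0: revealed 8 new [(2,0) (2,1) (3,0) (3,1) (4,0) (4,1) (5,0) (5,1)] -> total=8
Click 2 (2,0) count=1: revealed 0 new [(none)] -> total=8
Click 3 (5,4) count=1: revealed 1 new [(5,4)] -> total=9
Click 4 (5,2) count=1: revealed 1 new [(5,2)] -> total=10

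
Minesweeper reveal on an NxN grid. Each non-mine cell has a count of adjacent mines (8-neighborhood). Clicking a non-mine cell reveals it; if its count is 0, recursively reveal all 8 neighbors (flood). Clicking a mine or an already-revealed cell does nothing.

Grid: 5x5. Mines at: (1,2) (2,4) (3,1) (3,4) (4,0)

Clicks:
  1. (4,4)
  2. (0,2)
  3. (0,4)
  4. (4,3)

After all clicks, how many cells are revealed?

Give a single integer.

Click 1 (4,4) count=1: revealed 1 new [(4,4)] -> total=1
Click 2 (0,2) count=1: revealed 1 new [(0,2)] -> total=2
Click 3 (0,4) count=0: revealed 4 new [(0,3) (0,4) (1,3) (1,4)] -> total=6
Click 4 (4,3) count=1: revealed 1 new [(4,3)] -> total=7

Answer: 7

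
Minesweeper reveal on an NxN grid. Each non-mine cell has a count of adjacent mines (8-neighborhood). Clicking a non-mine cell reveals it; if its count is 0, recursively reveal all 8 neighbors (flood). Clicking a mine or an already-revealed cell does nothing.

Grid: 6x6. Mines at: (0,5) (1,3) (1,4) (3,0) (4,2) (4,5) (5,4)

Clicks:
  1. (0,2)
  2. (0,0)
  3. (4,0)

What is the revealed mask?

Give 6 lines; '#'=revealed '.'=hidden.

Click 1 (0,2) count=1: revealed 1 new [(0,2)] -> total=1
Click 2 (0,0) count=0: revealed 8 new [(0,0) (0,1) (1,0) (1,1) (1,2) (2,0) (2,1) (2,2)] -> total=9
Click 3 (4,0) count=1: revealed 1 new [(4,0)] -> total=10

Answer: ###...
###...
###...
......
#.....
......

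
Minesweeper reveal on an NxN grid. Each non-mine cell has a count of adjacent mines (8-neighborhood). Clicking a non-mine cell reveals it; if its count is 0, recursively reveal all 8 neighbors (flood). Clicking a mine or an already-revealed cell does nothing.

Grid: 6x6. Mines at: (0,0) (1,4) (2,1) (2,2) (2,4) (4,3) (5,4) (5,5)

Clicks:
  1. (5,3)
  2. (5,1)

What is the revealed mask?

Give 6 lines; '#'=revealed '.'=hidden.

Click 1 (5,3) count=2: revealed 1 new [(5,3)] -> total=1
Click 2 (5,1) count=0: revealed 9 new [(3,0) (3,1) (3,2) (4,0) (4,1) (4,2) (5,0) (5,1) (5,2)] -> total=10

Answer: ......
......
......
###...
###...
####..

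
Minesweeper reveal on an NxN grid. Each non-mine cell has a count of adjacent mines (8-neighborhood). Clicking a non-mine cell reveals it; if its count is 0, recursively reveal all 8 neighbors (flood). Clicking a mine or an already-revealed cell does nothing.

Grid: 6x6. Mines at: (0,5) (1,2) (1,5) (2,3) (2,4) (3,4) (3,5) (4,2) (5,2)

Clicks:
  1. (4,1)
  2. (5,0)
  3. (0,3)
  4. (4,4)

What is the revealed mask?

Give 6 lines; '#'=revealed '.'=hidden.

Click 1 (4,1) count=2: revealed 1 new [(4,1)] -> total=1
Click 2 (5,0) count=0: revealed 11 new [(0,0) (0,1) (1,0) (1,1) (2,0) (2,1) (3,0) (3,1) (4,0) (5,0) (5,1)] -> total=12
Click 3 (0,3) count=1: revealed 1 new [(0,3)] -> total=13
Click 4 (4,4) count=2: revealed 1 new [(4,4)] -> total=14

Answer: ##.#..
##....
##....
##....
##..#.
##....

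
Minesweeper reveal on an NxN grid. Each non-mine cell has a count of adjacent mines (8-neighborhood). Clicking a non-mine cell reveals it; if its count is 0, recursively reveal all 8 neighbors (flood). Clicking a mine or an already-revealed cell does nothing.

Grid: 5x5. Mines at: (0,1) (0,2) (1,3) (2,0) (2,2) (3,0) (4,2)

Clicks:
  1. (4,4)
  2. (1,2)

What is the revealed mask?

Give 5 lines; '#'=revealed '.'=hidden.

Answer: .....
..#..
...##
...##
...##

Derivation:
Click 1 (4,4) count=0: revealed 6 new [(2,3) (2,4) (3,3) (3,4) (4,3) (4,4)] -> total=6
Click 2 (1,2) count=4: revealed 1 new [(1,2)] -> total=7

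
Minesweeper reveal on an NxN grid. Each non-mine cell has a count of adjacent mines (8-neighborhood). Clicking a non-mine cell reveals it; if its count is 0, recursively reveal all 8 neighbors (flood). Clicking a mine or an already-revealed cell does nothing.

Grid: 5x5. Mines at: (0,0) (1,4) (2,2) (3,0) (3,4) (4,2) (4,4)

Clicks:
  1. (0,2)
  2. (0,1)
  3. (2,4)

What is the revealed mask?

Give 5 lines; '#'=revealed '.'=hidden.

Answer: .###.
.###.
....#
.....
.....

Derivation:
Click 1 (0,2) count=0: revealed 6 new [(0,1) (0,2) (0,3) (1,1) (1,2) (1,3)] -> total=6
Click 2 (0,1) count=1: revealed 0 new [(none)] -> total=6
Click 3 (2,4) count=2: revealed 1 new [(2,4)] -> total=7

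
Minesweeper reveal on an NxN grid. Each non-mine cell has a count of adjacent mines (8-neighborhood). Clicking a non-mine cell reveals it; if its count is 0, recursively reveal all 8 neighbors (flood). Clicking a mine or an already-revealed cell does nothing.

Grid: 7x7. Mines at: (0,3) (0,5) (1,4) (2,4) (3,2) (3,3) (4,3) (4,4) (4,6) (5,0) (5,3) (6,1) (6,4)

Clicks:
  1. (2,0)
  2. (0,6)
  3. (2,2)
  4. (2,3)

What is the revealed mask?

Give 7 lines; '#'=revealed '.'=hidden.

Click 1 (2,0) count=0: revealed 13 new [(0,0) (0,1) (0,2) (1,0) (1,1) (1,2) (2,0) (2,1) (2,2) (3,0) (3,1) (4,0) (4,1)] -> total=13
Click 2 (0,6) count=1: revealed 1 new [(0,6)] -> total=14
Click 3 (2,2) count=2: revealed 0 new [(none)] -> total=14
Click 4 (2,3) count=4: revealed 1 new [(2,3)] -> total=15

Answer: ###...#
###....
####...
##.....
##.....
.......
.......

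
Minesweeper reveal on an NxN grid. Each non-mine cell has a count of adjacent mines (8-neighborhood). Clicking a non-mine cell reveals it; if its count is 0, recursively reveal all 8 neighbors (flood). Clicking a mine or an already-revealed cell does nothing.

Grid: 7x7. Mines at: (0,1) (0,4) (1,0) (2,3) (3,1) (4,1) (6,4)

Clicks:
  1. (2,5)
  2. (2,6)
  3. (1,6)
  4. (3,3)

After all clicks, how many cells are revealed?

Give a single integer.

Click 1 (2,5) count=0: revealed 25 new [(0,5) (0,6) (1,4) (1,5) (1,6) (2,4) (2,5) (2,6) (3,2) (3,3) (3,4) (3,5) (3,6) (4,2) (4,3) (4,4) (4,5) (4,6) (5,2) (5,3) (5,4) (5,5) (5,6) (6,5) (6,6)] -> total=25
Click 2 (2,6) count=0: revealed 0 new [(none)] -> total=25
Click 3 (1,6) count=0: revealed 0 new [(none)] -> total=25
Click 4 (3,3) count=1: revealed 0 new [(none)] -> total=25

Answer: 25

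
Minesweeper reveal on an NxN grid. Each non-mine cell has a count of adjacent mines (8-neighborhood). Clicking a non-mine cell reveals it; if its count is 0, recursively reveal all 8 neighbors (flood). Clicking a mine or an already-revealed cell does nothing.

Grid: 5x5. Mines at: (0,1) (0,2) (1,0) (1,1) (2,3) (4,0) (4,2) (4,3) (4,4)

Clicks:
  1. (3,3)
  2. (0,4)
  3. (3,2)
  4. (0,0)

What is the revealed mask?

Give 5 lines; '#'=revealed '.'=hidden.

Answer: #..##
...##
.....
..##.
.....

Derivation:
Click 1 (3,3) count=4: revealed 1 new [(3,3)] -> total=1
Click 2 (0,4) count=0: revealed 4 new [(0,3) (0,4) (1,3) (1,4)] -> total=5
Click 3 (3,2) count=3: revealed 1 new [(3,2)] -> total=6
Click 4 (0,0) count=3: revealed 1 new [(0,0)] -> total=7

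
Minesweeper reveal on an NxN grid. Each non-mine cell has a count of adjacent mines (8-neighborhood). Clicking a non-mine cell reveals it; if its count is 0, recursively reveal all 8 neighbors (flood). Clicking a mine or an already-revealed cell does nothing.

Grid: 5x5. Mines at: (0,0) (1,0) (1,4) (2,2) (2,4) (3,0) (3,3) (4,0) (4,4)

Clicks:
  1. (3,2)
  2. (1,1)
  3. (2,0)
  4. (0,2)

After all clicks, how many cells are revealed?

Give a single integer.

Answer: 8

Derivation:
Click 1 (3,2) count=2: revealed 1 new [(3,2)] -> total=1
Click 2 (1,1) count=3: revealed 1 new [(1,1)] -> total=2
Click 3 (2,0) count=2: revealed 1 new [(2,0)] -> total=3
Click 4 (0,2) count=0: revealed 5 new [(0,1) (0,2) (0,3) (1,2) (1,3)] -> total=8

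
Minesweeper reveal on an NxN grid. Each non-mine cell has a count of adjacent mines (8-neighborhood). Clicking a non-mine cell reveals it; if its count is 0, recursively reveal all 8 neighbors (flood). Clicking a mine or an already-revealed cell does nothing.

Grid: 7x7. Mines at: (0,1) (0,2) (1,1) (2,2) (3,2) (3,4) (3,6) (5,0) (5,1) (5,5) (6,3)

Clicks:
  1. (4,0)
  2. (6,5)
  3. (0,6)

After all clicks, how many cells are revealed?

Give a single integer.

Answer: 14

Derivation:
Click 1 (4,0) count=2: revealed 1 new [(4,0)] -> total=1
Click 2 (6,5) count=1: revealed 1 new [(6,5)] -> total=2
Click 3 (0,6) count=0: revealed 12 new [(0,3) (0,4) (0,5) (0,6) (1,3) (1,4) (1,5) (1,6) (2,3) (2,4) (2,5) (2,6)] -> total=14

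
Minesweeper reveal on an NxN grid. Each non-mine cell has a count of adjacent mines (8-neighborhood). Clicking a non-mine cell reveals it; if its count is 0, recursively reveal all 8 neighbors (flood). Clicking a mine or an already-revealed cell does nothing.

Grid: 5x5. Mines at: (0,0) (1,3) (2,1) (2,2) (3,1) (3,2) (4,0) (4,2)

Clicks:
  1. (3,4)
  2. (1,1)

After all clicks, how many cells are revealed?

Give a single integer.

Answer: 7

Derivation:
Click 1 (3,4) count=0: revealed 6 new [(2,3) (2,4) (3,3) (3,4) (4,3) (4,4)] -> total=6
Click 2 (1,1) count=3: revealed 1 new [(1,1)] -> total=7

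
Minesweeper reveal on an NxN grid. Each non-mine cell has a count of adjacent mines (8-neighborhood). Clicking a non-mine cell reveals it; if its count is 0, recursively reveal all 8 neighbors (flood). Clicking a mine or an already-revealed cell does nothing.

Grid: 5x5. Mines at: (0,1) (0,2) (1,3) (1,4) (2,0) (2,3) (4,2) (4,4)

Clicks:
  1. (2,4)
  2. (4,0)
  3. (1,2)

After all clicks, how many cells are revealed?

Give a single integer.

Answer: 6

Derivation:
Click 1 (2,4) count=3: revealed 1 new [(2,4)] -> total=1
Click 2 (4,0) count=0: revealed 4 new [(3,0) (3,1) (4,0) (4,1)] -> total=5
Click 3 (1,2) count=4: revealed 1 new [(1,2)] -> total=6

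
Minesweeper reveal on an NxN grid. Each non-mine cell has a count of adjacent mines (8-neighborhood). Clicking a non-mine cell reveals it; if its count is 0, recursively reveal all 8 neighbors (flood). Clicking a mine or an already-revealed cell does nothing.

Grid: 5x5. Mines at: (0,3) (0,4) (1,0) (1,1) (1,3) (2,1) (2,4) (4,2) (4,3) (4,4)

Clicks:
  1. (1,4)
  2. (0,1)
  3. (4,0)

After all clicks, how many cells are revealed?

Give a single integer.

Answer: 6

Derivation:
Click 1 (1,4) count=4: revealed 1 new [(1,4)] -> total=1
Click 2 (0,1) count=2: revealed 1 new [(0,1)] -> total=2
Click 3 (4,0) count=0: revealed 4 new [(3,0) (3,1) (4,0) (4,1)] -> total=6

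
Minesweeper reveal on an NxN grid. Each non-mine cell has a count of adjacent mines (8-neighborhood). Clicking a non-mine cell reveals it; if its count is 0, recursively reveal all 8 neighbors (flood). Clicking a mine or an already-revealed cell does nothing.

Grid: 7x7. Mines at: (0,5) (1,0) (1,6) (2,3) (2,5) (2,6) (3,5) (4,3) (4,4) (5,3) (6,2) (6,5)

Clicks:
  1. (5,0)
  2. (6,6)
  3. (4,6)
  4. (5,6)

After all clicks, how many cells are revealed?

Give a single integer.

Click 1 (5,0) count=0: revealed 14 new [(2,0) (2,1) (2,2) (3,0) (3,1) (3,2) (4,0) (4,1) (4,2) (5,0) (5,1) (5,2) (6,0) (6,1)] -> total=14
Click 2 (6,6) count=1: revealed 1 new [(6,6)] -> total=15
Click 3 (4,6) count=1: revealed 1 new [(4,6)] -> total=16
Click 4 (5,6) count=1: revealed 1 new [(5,6)] -> total=17

Answer: 17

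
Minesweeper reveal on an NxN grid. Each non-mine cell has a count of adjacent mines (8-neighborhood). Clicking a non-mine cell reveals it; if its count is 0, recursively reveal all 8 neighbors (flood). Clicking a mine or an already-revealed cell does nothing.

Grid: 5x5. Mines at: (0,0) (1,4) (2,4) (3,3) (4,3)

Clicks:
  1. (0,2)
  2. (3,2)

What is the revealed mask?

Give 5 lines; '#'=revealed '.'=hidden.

Answer: .###.
####.
####.
###..
###..

Derivation:
Click 1 (0,2) count=0: revealed 17 new [(0,1) (0,2) (0,3) (1,0) (1,1) (1,2) (1,3) (2,0) (2,1) (2,2) (2,3) (3,0) (3,1) (3,2) (4,0) (4,1) (4,2)] -> total=17
Click 2 (3,2) count=2: revealed 0 new [(none)] -> total=17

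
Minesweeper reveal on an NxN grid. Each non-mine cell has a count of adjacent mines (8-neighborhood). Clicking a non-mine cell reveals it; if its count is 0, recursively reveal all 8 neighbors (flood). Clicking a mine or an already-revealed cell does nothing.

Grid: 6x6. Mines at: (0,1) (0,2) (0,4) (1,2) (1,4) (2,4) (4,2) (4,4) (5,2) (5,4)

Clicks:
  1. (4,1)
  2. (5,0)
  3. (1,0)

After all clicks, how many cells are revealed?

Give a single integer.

Click 1 (4,1) count=2: revealed 1 new [(4,1)] -> total=1
Click 2 (5,0) count=0: revealed 9 new [(1,0) (1,1) (2,0) (2,1) (3,0) (3,1) (4,0) (5,0) (5,1)] -> total=10
Click 3 (1,0) count=1: revealed 0 new [(none)] -> total=10

Answer: 10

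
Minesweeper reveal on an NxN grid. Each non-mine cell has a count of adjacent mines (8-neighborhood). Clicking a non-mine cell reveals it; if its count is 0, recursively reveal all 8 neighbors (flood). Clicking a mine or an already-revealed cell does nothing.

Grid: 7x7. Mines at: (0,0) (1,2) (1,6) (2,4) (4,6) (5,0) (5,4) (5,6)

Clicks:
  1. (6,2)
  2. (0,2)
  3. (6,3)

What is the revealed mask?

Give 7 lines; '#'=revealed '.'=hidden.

Answer: ..#....
##.....
####...
####...
####...
.###...
.###...

Derivation:
Click 1 (6,2) count=0: revealed 20 new [(1,0) (1,1) (2,0) (2,1) (2,2) (2,3) (3,0) (3,1) (3,2) (3,3) (4,0) (4,1) (4,2) (4,3) (5,1) (5,2) (5,3) (6,1) (6,2) (6,3)] -> total=20
Click 2 (0,2) count=1: revealed 1 new [(0,2)] -> total=21
Click 3 (6,3) count=1: revealed 0 new [(none)] -> total=21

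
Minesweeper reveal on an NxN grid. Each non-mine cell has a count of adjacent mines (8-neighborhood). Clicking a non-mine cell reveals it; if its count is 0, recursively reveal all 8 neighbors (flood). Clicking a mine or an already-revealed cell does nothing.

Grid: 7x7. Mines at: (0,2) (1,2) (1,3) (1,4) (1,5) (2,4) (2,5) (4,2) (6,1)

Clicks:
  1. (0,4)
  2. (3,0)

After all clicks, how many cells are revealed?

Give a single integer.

Answer: 13

Derivation:
Click 1 (0,4) count=3: revealed 1 new [(0,4)] -> total=1
Click 2 (3,0) count=0: revealed 12 new [(0,0) (0,1) (1,0) (1,1) (2,0) (2,1) (3,0) (3,1) (4,0) (4,1) (5,0) (5,1)] -> total=13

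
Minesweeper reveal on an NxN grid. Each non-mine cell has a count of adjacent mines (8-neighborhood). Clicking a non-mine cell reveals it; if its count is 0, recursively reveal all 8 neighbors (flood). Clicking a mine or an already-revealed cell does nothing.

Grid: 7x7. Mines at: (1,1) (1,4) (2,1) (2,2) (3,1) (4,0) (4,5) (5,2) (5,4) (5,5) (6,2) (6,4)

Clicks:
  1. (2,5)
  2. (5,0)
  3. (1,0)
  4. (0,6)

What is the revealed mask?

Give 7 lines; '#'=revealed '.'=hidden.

Click 1 (2,5) count=1: revealed 1 new [(2,5)] -> total=1
Click 2 (5,0) count=1: revealed 1 new [(5,0)] -> total=2
Click 3 (1,0) count=2: revealed 1 new [(1,0)] -> total=3
Click 4 (0,6) count=0: revealed 7 new [(0,5) (0,6) (1,5) (1,6) (2,6) (3,5) (3,6)] -> total=10

Answer: .....##
#....##
.....##
.....##
.......
#......
.......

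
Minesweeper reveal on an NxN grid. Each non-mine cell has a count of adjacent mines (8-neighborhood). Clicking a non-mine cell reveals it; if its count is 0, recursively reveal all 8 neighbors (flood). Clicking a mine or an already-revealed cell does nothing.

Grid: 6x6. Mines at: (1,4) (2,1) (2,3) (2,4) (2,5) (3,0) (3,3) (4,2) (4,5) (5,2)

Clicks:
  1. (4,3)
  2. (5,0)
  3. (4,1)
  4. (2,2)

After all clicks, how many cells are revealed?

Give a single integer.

Click 1 (4,3) count=3: revealed 1 new [(4,3)] -> total=1
Click 2 (5,0) count=0: revealed 4 new [(4,0) (4,1) (5,0) (5,1)] -> total=5
Click 3 (4,1) count=3: revealed 0 new [(none)] -> total=5
Click 4 (2,2) count=3: revealed 1 new [(2,2)] -> total=6

Answer: 6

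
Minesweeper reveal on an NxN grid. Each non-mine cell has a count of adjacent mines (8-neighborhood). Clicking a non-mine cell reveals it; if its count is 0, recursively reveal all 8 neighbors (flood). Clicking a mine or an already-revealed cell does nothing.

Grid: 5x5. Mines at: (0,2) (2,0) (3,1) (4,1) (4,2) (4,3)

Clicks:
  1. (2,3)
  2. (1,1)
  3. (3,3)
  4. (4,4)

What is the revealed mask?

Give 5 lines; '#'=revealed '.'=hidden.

Click 1 (2,3) count=0: revealed 11 new [(0,3) (0,4) (1,2) (1,3) (1,4) (2,2) (2,3) (2,4) (3,2) (3,3) (3,4)] -> total=11
Click 2 (1,1) count=2: revealed 1 new [(1,1)] -> total=12
Click 3 (3,3) count=2: revealed 0 new [(none)] -> total=12
Click 4 (4,4) count=1: revealed 1 new [(4,4)] -> total=13

Answer: ...##
.####
..###
..###
....#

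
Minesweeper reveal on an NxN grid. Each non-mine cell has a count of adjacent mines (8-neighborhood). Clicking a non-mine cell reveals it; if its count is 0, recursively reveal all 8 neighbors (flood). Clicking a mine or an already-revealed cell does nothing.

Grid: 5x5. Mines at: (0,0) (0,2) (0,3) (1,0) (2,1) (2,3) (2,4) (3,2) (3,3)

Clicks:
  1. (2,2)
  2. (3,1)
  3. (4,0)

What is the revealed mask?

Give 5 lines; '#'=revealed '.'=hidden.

Click 1 (2,2) count=4: revealed 1 new [(2,2)] -> total=1
Click 2 (3,1) count=2: revealed 1 new [(3,1)] -> total=2
Click 3 (4,0) count=0: revealed 3 new [(3,0) (4,0) (4,1)] -> total=5

Answer: .....
.....
..#..
##...
##...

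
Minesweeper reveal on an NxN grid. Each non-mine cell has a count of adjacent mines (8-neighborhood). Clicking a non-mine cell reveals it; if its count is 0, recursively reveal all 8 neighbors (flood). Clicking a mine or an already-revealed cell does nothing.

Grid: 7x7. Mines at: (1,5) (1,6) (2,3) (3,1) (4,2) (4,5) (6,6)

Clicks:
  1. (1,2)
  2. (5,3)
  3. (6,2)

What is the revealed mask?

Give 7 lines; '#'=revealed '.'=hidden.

Answer: .......
..#....
.......
.......
##.....
######.
######.

Derivation:
Click 1 (1,2) count=1: revealed 1 new [(1,2)] -> total=1
Click 2 (5,3) count=1: revealed 1 new [(5,3)] -> total=2
Click 3 (6,2) count=0: revealed 13 new [(4,0) (4,1) (5,0) (5,1) (5,2) (5,4) (5,5) (6,0) (6,1) (6,2) (6,3) (6,4) (6,5)] -> total=15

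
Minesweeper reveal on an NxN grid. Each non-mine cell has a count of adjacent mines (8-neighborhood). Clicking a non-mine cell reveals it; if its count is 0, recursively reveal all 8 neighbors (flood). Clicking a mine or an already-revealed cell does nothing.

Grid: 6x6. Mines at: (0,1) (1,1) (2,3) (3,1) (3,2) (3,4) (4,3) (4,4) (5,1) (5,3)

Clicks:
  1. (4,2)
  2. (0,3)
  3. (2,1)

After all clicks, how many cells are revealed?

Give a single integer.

Click 1 (4,2) count=5: revealed 1 new [(4,2)] -> total=1
Click 2 (0,3) count=0: revealed 10 new [(0,2) (0,3) (0,4) (0,5) (1,2) (1,3) (1,4) (1,5) (2,4) (2,5)] -> total=11
Click 3 (2,1) count=3: revealed 1 new [(2,1)] -> total=12

Answer: 12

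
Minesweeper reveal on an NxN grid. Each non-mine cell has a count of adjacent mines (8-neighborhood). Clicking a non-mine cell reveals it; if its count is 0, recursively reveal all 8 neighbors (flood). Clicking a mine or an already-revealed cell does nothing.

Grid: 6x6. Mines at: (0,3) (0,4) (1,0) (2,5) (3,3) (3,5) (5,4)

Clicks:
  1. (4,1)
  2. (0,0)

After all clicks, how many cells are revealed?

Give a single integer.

Answer: 15

Derivation:
Click 1 (4,1) count=0: revealed 14 new [(2,0) (2,1) (2,2) (3,0) (3,1) (3,2) (4,0) (4,1) (4,2) (4,3) (5,0) (5,1) (5,2) (5,3)] -> total=14
Click 2 (0,0) count=1: revealed 1 new [(0,0)] -> total=15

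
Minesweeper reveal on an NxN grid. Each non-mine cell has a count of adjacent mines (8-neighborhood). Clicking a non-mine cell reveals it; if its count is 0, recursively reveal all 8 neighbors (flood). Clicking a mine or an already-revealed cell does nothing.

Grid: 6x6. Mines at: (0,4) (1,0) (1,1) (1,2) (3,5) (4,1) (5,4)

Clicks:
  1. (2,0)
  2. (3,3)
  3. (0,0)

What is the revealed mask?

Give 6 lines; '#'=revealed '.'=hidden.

Answer: #.....
......
#.###.
..###.
..###.
......

Derivation:
Click 1 (2,0) count=2: revealed 1 new [(2,0)] -> total=1
Click 2 (3,3) count=0: revealed 9 new [(2,2) (2,3) (2,4) (3,2) (3,3) (3,4) (4,2) (4,3) (4,4)] -> total=10
Click 3 (0,0) count=2: revealed 1 new [(0,0)] -> total=11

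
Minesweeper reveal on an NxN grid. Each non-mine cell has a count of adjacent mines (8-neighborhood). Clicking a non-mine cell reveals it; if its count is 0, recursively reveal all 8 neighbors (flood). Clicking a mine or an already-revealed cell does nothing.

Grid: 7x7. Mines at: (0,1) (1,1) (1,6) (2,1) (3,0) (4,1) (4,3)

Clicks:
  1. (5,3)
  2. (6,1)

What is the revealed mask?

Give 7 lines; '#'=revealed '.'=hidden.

Click 1 (5,3) count=1: revealed 1 new [(5,3)] -> total=1
Click 2 (6,1) count=0: revealed 34 new [(0,2) (0,3) (0,4) (0,5) (1,2) (1,3) (1,4) (1,5) (2,2) (2,3) (2,4) (2,5) (2,6) (3,2) (3,3) (3,4) (3,5) (3,6) (4,4) (4,5) (4,6) (5,0) (5,1) (5,2) (5,4) (5,5) (5,6) (6,0) (6,1) (6,2) (6,3) (6,4) (6,5) (6,6)] -> total=35

Answer: ..####.
..####.
..#####
..#####
....###
#######
#######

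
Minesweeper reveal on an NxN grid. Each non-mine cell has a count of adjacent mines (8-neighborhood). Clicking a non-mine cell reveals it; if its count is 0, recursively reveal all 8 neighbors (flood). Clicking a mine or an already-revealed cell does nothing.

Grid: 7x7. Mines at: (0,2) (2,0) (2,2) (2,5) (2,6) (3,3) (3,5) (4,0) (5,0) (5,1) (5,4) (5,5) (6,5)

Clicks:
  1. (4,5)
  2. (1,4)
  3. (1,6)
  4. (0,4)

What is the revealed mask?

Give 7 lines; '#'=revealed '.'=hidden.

Answer: ...####
...####
.......
.......
.....#.
.......
.......

Derivation:
Click 1 (4,5) count=3: revealed 1 new [(4,5)] -> total=1
Click 2 (1,4) count=1: revealed 1 new [(1,4)] -> total=2
Click 3 (1,6) count=2: revealed 1 new [(1,6)] -> total=3
Click 4 (0,4) count=0: revealed 6 new [(0,3) (0,4) (0,5) (0,6) (1,3) (1,5)] -> total=9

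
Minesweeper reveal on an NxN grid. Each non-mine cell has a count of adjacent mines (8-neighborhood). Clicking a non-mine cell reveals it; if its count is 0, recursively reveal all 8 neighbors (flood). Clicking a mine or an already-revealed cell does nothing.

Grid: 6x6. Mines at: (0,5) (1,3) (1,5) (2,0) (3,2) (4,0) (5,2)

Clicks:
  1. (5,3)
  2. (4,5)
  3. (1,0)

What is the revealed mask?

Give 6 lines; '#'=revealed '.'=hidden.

Answer: ......
#.....
...###
...###
...###
...###

Derivation:
Click 1 (5,3) count=1: revealed 1 new [(5,3)] -> total=1
Click 2 (4,5) count=0: revealed 11 new [(2,3) (2,4) (2,5) (3,3) (3,4) (3,5) (4,3) (4,4) (4,5) (5,4) (5,5)] -> total=12
Click 3 (1,0) count=1: revealed 1 new [(1,0)] -> total=13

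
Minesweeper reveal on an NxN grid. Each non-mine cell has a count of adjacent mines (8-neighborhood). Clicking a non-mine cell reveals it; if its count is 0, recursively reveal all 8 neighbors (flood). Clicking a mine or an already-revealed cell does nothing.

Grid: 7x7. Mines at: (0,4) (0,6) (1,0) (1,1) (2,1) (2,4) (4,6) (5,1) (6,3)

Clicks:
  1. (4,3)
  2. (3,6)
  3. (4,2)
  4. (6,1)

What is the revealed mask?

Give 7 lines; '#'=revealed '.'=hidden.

Answer: .......
.......
.......
..#####
..####.
..####.
.#.....

Derivation:
Click 1 (4,3) count=0: revealed 12 new [(3,2) (3,3) (3,4) (3,5) (4,2) (4,3) (4,4) (4,5) (5,2) (5,3) (5,4) (5,5)] -> total=12
Click 2 (3,6) count=1: revealed 1 new [(3,6)] -> total=13
Click 3 (4,2) count=1: revealed 0 new [(none)] -> total=13
Click 4 (6,1) count=1: revealed 1 new [(6,1)] -> total=14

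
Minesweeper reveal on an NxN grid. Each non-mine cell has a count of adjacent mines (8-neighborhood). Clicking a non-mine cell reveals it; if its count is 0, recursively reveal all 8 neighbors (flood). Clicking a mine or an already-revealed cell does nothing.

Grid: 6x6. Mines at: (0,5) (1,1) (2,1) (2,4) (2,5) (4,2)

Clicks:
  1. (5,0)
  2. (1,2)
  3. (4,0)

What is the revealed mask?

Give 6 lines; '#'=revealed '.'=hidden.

Answer: ......
..#...
......
##....
##....
##....

Derivation:
Click 1 (5,0) count=0: revealed 6 new [(3,0) (3,1) (4,0) (4,1) (5,0) (5,1)] -> total=6
Click 2 (1,2) count=2: revealed 1 new [(1,2)] -> total=7
Click 3 (4,0) count=0: revealed 0 new [(none)] -> total=7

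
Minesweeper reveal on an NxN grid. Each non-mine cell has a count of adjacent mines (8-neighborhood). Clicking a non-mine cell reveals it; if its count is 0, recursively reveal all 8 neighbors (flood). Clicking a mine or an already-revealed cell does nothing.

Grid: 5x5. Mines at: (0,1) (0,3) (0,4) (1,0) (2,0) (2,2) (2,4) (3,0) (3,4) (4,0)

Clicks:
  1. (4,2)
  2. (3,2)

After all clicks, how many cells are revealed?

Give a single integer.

Click 1 (4,2) count=0: revealed 6 new [(3,1) (3,2) (3,3) (4,1) (4,2) (4,3)] -> total=6
Click 2 (3,2) count=1: revealed 0 new [(none)] -> total=6

Answer: 6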